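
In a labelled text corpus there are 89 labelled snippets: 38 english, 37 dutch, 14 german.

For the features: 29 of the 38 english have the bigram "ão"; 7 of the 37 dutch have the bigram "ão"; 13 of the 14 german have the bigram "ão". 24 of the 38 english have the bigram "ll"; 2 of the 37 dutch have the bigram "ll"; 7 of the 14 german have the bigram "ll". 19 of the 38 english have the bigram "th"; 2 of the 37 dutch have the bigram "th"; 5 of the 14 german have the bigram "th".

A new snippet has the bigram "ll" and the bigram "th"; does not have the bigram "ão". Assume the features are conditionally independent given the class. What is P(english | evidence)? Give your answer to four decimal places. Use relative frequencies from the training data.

0.9144

english: (38/89) × (9/38) × (24/38) × (19/38) ≈ 0.0319338
dutch: (37/89) × (30/37) × (2/37) × (2/37) ≈ 0.00098489
german: (14/89) × (1/14) × (7/14) × (5/14) ≈ 0.00200642
P(english | x) = 0.0319338 / 0.03492511 ≈ 0.9144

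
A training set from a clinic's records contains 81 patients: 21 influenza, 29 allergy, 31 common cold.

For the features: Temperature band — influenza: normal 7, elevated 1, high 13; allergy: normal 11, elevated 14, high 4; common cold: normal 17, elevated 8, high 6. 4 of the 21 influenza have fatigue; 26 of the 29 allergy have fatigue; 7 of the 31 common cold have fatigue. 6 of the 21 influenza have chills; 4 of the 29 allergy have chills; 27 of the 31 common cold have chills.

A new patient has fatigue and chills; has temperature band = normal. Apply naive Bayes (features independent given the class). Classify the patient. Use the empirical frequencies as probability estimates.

influenza: (21/81) × (7/21) × (4/21) × (6/21) ≈ 0.00470312
allergy: (29/81) × (11/29) × (26/29) × (4/29) ≈ 0.0167936
common cold: (31/81) × (17/31) × (7/31) × (27/31) ≈ 0.0412764
Highest score → common cold.

common cold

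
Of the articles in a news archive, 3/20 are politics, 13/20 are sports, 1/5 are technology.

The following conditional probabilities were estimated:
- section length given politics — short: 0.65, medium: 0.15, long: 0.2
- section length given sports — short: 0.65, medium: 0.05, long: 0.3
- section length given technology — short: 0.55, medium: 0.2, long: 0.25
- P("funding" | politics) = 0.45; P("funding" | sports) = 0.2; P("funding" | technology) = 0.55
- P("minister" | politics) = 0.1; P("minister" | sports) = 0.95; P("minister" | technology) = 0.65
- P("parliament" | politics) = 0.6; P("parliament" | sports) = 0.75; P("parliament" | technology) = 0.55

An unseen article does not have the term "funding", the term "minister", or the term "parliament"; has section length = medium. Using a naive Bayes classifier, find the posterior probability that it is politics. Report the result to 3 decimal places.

politics: 0.15 × 0.15 × (1−0.45) × (1−0.1) × (1−0.6) = 0.004455
sports: 0.65 × 0.05 × (1−0.2) × (1−0.95) × (1−0.75) = 0.000325
technology: 0.2 × 0.2 × (1−0.55) × (1−0.65) × (1−0.55) = 0.002835
P(politics | x) = 0.004455 / 0.007615 ≈ 0.585

0.585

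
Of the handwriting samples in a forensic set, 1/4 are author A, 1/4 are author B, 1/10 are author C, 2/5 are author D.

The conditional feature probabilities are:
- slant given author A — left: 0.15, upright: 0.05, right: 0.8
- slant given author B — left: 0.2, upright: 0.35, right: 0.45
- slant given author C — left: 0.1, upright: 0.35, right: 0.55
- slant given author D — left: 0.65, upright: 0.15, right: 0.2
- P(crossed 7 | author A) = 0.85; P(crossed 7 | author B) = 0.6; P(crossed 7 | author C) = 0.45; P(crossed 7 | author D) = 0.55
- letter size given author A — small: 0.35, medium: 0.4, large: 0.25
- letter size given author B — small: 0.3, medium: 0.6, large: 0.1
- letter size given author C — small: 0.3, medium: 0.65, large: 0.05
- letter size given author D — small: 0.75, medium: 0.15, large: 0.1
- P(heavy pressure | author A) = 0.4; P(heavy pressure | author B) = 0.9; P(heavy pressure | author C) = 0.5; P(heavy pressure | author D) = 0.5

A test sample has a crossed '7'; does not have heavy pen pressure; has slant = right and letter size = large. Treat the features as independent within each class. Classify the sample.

author A

author A: 0.25 × 0.8 × 0.85 × 0.25 × (1−0.4) = 0.0255
author B: 0.25 × 0.45 × 0.6 × 0.1 × (1−0.9) = 0.000675
author C: 0.1 × 0.55 × 0.45 × 0.05 × (1−0.5) = 0.00061875
author D: 0.4 × 0.2 × 0.55 × 0.1 × (1−0.5) = 0.0022
Highest score → author A.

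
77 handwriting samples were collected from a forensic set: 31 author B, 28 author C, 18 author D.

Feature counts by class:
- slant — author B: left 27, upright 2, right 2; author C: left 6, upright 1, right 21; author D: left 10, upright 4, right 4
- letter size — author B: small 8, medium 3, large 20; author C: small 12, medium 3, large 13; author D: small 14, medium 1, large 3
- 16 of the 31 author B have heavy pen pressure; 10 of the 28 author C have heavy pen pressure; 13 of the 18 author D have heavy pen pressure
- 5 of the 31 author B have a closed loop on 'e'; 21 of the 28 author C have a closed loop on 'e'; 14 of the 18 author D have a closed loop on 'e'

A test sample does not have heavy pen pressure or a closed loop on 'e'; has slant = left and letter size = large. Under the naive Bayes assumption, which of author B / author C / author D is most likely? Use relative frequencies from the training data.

author B: (31/77) × (27/31) × (20/31) × (15/31) × (26/31) ≈ 0.0918084
author C: (28/77) × (6/28) × (13/28) × (18/28) × (7/28) ≈ 0.00581434
author D: (18/77) × (10/18) × (3/18) × (5/18) × (4/18) ≈ 0.00133611
Highest score → author B.

author B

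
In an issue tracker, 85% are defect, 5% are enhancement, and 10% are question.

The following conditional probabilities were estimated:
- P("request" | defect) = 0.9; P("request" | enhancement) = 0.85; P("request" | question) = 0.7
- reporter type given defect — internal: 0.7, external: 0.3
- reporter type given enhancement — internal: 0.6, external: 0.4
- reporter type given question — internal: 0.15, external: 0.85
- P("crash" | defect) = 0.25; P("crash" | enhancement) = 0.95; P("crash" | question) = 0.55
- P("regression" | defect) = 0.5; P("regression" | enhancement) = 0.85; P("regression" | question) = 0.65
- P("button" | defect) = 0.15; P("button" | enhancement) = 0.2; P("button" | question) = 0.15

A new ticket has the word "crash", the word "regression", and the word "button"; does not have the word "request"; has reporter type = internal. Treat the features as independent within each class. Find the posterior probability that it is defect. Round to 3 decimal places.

defect: 0.85 × (1−0.9) × 0.7 × 0.25 × 0.5 × 0.15 = 0.001115625
enhancement: 0.05 × (1−0.85) × 0.6 × 0.95 × 0.85 × 0.2 = 0.00072675
question: 0.1 × (1−0.7) × 0.15 × 0.55 × 0.65 × 0.15 = 0.0002413125
P(defect | x) = 0.001115625 / 0.0020836875 ≈ 0.535

0.535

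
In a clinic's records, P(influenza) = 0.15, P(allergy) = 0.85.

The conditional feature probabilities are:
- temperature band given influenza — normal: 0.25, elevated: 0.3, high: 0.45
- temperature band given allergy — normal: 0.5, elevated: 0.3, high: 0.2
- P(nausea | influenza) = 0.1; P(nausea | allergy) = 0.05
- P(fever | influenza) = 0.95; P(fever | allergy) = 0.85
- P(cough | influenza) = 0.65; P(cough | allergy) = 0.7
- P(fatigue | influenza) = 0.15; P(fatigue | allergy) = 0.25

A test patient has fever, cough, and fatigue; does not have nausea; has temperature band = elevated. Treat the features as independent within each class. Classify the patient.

influenza: 0.15 × 0.3 × (1−0.1) × 0.95 × 0.65 × 0.15 = 0.0037513125
allergy: 0.85 × 0.3 × (1−0.05) × 0.85 × 0.7 × 0.25 = 0.0360346875
Highest score → allergy.

allergy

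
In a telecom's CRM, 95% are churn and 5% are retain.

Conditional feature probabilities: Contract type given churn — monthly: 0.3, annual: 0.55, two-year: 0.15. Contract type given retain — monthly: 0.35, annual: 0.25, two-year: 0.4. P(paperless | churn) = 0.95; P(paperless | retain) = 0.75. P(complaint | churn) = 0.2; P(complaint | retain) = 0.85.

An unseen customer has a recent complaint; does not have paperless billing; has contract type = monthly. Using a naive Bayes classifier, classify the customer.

churn: 0.95 × 0.3 × (1−0.95) × 0.2 = 0.00285
retain: 0.05 × 0.35 × (1−0.75) × 0.85 = 0.00371875
Highest score → retain.

retain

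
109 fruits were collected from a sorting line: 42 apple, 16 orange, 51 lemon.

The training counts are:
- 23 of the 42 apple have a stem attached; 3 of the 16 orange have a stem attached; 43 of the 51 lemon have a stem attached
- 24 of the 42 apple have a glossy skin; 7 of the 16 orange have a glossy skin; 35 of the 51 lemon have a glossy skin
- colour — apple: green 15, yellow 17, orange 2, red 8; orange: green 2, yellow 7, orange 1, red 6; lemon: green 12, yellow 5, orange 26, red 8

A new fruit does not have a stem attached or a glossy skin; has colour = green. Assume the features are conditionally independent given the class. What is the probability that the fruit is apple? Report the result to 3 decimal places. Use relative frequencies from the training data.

apple: (42/109) × (19/42) × (18/42) × (15/42) ≈ 0.0266804
orange: (16/109) × (13/16) × (9/16) × (2/16) ≈ 0.00838589
lemon: (51/109) × (8/51) × (16/51) × (12/51) ≈ 0.00541782
P(apple | x) = 0.0266804 / 0.04048411 ≈ 0.659

0.659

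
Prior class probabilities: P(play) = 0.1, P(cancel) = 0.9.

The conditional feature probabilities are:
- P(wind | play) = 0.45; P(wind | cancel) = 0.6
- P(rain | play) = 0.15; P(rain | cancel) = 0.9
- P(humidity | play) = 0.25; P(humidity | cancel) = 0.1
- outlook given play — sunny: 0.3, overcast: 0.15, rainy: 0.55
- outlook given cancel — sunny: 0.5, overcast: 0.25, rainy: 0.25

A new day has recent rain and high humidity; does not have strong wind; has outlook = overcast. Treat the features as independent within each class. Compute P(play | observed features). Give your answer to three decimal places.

0.037

play: 0.1 × (1−0.45) × 0.15 × 0.25 × 0.15 = 0.000309375
cancel: 0.9 × (1−0.6) × 0.9 × 0.1 × 0.25 = 0.0081
P(play | x) = 0.000309375 / 0.008409375 ≈ 0.037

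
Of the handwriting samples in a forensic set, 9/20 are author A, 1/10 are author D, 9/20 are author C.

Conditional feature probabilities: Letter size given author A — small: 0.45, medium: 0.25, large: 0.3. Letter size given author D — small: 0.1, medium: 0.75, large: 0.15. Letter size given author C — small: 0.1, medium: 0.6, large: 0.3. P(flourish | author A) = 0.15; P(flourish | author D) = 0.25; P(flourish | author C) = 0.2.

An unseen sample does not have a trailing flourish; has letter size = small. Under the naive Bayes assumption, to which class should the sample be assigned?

author A: 0.45 × 0.45 × (1−0.15) = 0.172125
author D: 0.1 × 0.1 × (1−0.25) = 0.0075
author C: 0.45 × 0.1 × (1−0.2) = 0.036
Highest score → author A.

author A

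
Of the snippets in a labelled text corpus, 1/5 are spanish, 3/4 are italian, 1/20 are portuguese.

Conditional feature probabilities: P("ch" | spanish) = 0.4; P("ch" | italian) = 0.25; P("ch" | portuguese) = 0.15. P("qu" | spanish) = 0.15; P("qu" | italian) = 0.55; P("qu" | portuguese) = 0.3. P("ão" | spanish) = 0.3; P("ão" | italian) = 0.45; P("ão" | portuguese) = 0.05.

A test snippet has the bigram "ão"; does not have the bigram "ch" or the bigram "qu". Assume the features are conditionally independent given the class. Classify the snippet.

italian

spanish: 0.2 × (1−0.4) × (1−0.15) × 0.3 = 0.0306
italian: 0.75 × (1−0.25) × (1−0.55) × 0.45 = 0.11390625
portuguese: 0.05 × (1−0.15) × (1−0.3) × 0.05 = 0.0014875
Highest score → italian.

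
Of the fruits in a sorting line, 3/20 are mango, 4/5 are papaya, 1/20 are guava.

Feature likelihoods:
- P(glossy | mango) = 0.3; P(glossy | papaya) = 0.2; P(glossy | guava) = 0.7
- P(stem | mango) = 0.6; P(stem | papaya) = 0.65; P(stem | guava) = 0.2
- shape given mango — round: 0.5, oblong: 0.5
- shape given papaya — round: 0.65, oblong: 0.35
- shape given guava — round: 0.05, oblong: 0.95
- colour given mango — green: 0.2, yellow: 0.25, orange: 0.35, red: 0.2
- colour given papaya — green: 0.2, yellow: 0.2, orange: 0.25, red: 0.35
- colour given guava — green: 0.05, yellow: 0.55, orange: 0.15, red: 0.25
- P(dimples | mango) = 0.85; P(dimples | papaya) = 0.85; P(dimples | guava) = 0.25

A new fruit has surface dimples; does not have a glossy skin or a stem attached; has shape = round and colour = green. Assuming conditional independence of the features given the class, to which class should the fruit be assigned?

mango: 0.15 × (1−0.3) × (1−0.6) × 0.5 × 0.2 × 0.85 = 0.00357
papaya: 0.8 × (1−0.2) × (1−0.65) × 0.65 × 0.2 × 0.85 = 0.024752
guava: 0.05 × (1−0.7) × (1−0.2) × 0.05 × 0.05 × 0.25 = 0.0000075
Highest score → papaya.

papaya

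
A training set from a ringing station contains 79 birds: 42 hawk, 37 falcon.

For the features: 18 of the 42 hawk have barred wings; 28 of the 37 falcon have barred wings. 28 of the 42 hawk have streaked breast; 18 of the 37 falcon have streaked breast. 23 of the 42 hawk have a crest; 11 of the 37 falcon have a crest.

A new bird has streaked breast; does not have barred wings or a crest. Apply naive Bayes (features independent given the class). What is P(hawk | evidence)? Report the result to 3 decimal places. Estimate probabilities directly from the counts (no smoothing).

hawk: (42/79) × (24/42) × (28/42) × (19/42) ≈ 0.0916215
falcon: (37/79) × (9/37) × (18/37) × (26/37) ≈ 0.0389455
P(hawk | x) = 0.0916215 / 0.130567 ≈ 0.702

0.702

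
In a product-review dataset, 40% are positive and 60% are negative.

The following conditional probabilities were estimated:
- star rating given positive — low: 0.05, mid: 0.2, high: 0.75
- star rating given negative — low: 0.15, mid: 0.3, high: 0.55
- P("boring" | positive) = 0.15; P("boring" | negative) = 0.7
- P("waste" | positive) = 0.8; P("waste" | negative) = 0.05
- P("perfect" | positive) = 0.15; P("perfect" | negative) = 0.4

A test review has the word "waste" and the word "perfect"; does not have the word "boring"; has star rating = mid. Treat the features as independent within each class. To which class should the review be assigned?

positive: 0.4 × 0.2 × (1−0.15) × 0.8 × 0.15 = 0.00816
negative: 0.6 × 0.3 × (1−0.7) × 0.05 × 0.4 = 0.00108
Highest score → positive.

positive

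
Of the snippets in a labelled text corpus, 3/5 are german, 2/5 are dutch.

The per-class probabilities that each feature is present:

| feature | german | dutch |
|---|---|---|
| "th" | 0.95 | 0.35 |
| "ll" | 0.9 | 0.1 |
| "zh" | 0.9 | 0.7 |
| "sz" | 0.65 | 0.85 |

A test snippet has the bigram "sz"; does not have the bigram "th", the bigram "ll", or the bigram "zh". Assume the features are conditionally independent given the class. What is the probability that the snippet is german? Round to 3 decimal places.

0.003

german: 0.6 × (1−0.95) × (1−0.9) × (1−0.9) × 0.65 = 0.000195
dutch: 0.4 × (1−0.35) × (1−0.1) × (1−0.7) × 0.85 = 0.05967
P(german | x) = 0.000195 / 0.059865 ≈ 0.003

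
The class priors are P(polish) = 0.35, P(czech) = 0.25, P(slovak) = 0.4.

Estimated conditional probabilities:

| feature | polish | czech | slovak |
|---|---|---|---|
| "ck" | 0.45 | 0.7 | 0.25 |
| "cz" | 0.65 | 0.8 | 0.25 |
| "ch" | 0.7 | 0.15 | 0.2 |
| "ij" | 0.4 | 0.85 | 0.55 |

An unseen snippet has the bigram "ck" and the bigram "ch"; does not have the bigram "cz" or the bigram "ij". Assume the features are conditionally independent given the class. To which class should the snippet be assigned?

polish

polish: 0.35 × 0.45 × (1−0.65) × 0.7 × (1−0.4) = 0.0231525
czech: 0.25 × 0.7 × (1−0.8) × 0.15 × (1−0.85) = 0.0007875
slovak: 0.4 × 0.25 × (1−0.25) × 0.2 × (1−0.55) = 0.00675
Highest score → polish.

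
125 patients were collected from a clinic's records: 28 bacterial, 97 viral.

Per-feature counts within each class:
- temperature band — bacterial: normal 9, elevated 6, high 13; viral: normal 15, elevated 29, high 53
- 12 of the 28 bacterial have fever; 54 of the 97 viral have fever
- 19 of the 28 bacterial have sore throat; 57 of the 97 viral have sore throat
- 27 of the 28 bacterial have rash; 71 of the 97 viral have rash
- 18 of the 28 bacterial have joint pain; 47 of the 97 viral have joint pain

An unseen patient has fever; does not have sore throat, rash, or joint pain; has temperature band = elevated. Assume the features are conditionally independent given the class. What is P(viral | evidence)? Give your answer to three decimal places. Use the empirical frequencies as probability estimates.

bacterial: (28/125) × (6/28) × (12/28) × (9/28) × (1/28) × (10/28) ≈ 0.0000843399
viral: (97/125) × (29/97) × (54/97) × (40/97) × (26/97) × (50/97) ≈ 0.00735865
P(viral | x) = 0.00735865 / 0.0074429899 ≈ 0.989

0.989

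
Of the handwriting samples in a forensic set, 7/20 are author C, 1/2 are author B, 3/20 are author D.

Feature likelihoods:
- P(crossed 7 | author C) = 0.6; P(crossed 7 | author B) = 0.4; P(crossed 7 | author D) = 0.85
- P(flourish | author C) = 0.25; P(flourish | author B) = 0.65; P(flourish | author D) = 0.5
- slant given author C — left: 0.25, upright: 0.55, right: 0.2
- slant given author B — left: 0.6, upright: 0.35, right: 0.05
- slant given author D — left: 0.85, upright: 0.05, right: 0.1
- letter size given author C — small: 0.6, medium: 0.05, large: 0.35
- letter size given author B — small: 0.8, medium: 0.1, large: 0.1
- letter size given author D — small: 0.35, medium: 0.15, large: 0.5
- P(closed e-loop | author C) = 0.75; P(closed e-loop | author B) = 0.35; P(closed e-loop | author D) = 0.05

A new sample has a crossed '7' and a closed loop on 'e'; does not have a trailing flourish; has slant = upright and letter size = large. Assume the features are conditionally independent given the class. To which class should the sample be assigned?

author C

author C: 0.35 × 0.6 × (1−0.25) × 0.55 × 0.35 × 0.75 = 0.0227390625
author B: 0.5 × 0.4 × (1−0.65) × 0.35 × 0.1 × 0.35 = 0.0008575
author D: 0.15 × 0.85 × (1−0.5) × 0.05 × 0.5 × 0.05 = 0.0000796875
Highest score → author C.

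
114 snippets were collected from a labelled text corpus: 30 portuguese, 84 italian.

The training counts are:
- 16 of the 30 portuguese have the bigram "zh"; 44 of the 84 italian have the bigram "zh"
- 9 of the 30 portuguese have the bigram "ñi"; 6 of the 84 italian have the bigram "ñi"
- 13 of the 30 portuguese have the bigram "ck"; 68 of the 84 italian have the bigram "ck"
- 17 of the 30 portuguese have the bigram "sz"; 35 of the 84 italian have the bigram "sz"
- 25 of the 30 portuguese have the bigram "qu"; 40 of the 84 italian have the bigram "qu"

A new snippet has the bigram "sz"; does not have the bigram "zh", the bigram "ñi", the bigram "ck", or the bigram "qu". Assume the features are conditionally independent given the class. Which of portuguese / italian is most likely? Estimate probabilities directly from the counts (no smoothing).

portuguese: (30/114) × (14/30) × (21/30) × (17/30) × (17/30) × (5/30) ≈ 0.00460071
italian: (84/114) × (40/84) × (78/84) × (16/84) × (35/84) × (44/84) ≈ 0.0135448
Highest score → italian.

italian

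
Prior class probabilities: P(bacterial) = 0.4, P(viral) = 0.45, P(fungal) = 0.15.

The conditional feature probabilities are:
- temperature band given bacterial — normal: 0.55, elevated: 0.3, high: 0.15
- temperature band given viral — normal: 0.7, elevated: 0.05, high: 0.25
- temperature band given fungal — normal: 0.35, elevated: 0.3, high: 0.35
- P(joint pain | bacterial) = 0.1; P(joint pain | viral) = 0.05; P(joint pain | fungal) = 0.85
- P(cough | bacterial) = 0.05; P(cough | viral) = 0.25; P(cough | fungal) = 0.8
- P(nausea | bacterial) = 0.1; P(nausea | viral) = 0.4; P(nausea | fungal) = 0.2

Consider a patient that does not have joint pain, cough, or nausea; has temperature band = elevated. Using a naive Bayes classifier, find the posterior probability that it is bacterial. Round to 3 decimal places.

bacterial: 0.4 × 0.3 × (1−0.1) × (1−0.05) × (1−0.1) = 0.09234
viral: 0.45 × 0.05 × (1−0.05) × (1−0.25) × (1−0.4) = 0.00961875
fungal: 0.15 × 0.3 × (1−0.85) × (1−0.8) × (1−0.2) = 0.00108
P(bacterial | x) = 0.09234 / 0.10303875 ≈ 0.896

0.896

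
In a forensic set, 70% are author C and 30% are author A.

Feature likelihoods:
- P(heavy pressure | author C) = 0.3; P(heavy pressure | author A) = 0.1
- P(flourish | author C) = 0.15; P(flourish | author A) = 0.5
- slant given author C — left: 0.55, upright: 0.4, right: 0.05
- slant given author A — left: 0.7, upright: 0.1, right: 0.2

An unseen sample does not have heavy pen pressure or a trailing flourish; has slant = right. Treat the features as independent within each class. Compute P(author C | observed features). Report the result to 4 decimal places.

author C: 0.7 × (1−0.3) × (1−0.15) × 0.05 = 0.020825
author A: 0.3 × (1−0.1) × (1−0.5) × 0.2 = 0.027
P(author C | x) = 0.020825 / 0.047825 ≈ 0.4354

0.4354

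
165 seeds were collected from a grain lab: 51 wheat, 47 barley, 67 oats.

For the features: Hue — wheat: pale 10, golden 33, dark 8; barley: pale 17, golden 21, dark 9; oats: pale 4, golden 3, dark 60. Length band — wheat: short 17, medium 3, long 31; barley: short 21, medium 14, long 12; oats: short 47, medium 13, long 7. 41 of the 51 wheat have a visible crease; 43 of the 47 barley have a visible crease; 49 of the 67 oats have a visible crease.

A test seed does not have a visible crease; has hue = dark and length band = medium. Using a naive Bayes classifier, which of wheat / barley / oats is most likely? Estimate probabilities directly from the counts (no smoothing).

wheat: (51/165) × (8/51) × (3/51) × (10/51) ≈ 0.000559225
barley: (47/165) × (9/47) × (14/47) × (4/47) ≈ 0.00138277
oats: (67/165) × (60/67) × (13/67) × (18/67) ≈ 0.0189554
Highest score → oats.

oats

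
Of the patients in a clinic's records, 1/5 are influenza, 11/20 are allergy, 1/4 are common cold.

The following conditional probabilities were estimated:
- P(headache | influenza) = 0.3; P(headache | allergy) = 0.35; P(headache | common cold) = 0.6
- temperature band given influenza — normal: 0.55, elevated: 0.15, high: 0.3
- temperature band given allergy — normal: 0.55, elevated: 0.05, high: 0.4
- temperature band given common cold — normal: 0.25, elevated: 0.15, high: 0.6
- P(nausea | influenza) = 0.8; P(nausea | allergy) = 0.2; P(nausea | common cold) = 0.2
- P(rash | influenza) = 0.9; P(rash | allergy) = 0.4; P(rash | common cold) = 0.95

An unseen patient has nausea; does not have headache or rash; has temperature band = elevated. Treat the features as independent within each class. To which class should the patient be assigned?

allergy

influenza: 0.2 × (1−0.3) × 0.15 × 0.8 × (1−0.9) = 0.00168
allergy: 0.55 × (1−0.35) × 0.05 × 0.2 × (1−0.4) = 0.002145
common cold: 0.25 × (1−0.6) × 0.15 × 0.2 × (1−0.95) = 0.00015
Highest score → allergy.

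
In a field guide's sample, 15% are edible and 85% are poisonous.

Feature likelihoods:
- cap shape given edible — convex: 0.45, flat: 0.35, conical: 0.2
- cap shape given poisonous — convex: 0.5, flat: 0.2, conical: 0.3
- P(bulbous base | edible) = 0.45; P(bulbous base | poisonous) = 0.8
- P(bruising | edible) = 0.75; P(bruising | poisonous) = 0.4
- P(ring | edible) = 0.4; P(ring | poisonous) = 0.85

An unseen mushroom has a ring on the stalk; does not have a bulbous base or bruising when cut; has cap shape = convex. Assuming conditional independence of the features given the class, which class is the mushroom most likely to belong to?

edible: 0.15 × 0.45 × (1−0.45) × (1−0.75) × 0.4 = 0.0037125
poisonous: 0.85 × 0.5 × (1−0.8) × (1−0.4) × 0.85 = 0.04335
Highest score → poisonous.

poisonous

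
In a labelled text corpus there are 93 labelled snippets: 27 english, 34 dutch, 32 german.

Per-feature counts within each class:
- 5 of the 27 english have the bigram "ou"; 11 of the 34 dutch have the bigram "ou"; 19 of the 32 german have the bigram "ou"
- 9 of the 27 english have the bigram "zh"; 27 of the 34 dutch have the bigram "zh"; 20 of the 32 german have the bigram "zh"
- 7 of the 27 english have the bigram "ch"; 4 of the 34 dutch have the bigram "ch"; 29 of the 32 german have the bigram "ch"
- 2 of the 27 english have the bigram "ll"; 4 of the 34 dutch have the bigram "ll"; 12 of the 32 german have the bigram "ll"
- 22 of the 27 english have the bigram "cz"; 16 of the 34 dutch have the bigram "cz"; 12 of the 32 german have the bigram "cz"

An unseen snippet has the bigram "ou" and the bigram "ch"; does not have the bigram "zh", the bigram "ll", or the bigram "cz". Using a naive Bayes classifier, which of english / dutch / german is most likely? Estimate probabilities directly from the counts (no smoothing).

german

english: (27/93) × (5/27) × (18/27) × (7/27) × (25/27) × (5/27) ≈ 0.00159336
dutch: (34/93) × (11/34) × (7/34) × (4/34) × (30/34) × (18/34) ≈ 0.00133828
german: (32/93) × (19/32) × (12/32) × (29/32) × (20/32) × (20/32) ≈ 0.0271213
Highest score → german.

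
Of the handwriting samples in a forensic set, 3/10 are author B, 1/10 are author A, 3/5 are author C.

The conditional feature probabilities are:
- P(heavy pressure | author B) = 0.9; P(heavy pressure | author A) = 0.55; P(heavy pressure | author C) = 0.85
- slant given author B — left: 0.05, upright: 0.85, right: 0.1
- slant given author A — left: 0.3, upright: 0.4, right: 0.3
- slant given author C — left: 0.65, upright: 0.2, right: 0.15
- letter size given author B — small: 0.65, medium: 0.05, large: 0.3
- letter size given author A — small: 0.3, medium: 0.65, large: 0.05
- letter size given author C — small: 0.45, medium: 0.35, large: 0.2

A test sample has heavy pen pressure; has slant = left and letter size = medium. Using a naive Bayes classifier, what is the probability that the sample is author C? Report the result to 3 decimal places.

0.911

author B: 0.3 × 0.9 × 0.05 × 0.05 = 0.000675
author A: 0.1 × 0.55 × 0.3 × 0.65 = 0.010725
author C: 0.6 × 0.85 × 0.65 × 0.35 = 0.116025
P(author C | x) = 0.116025 / 0.127425 ≈ 0.911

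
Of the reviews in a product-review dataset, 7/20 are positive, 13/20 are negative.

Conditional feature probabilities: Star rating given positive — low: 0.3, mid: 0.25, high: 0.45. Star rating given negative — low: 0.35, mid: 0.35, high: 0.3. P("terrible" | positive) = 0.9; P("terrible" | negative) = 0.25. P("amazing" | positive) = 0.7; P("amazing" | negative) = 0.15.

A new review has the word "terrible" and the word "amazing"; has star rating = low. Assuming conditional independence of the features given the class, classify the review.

positive

positive: 0.35 × 0.3 × 0.9 × 0.7 = 0.06615
negative: 0.65 × 0.35 × 0.25 × 0.15 = 0.00853125
Highest score → positive.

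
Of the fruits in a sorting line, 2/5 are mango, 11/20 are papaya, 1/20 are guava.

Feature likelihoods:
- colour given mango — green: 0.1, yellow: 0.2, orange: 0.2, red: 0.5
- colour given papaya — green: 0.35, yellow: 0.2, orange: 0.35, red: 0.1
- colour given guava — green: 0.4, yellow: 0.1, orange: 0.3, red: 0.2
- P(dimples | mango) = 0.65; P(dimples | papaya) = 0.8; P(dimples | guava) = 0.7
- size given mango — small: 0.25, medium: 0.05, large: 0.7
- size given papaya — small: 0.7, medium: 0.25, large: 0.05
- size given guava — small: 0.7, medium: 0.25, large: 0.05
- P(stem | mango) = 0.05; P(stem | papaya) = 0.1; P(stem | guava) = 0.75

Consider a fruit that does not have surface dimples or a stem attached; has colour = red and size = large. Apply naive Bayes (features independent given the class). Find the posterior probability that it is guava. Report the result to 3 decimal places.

0.001

mango: 0.4 × 0.5 × (1−0.65) × 0.7 × (1−0.05) = 0.04655
papaya: 0.55 × 0.1 × (1−0.8) × 0.05 × (1−0.1) = 0.000495
guava: 0.05 × 0.2 × (1−0.7) × 0.05 × (1−0.75) = 0.0000375
P(guava | x) = 0.0000375 / 0.0470825 ≈ 0.001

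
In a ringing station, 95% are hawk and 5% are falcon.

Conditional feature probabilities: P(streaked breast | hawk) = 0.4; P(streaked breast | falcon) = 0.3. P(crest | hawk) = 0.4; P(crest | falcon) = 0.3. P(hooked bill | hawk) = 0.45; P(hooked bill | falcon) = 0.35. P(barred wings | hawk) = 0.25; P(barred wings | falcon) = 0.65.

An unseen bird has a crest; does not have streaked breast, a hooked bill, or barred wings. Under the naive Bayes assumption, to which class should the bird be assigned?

hawk

hawk: 0.95 × (1−0.4) × 0.4 × (1−0.45) × (1−0.25) = 0.09405
falcon: 0.05 × (1−0.3) × 0.3 × (1−0.35) × (1−0.65) = 0.00238875
Highest score → hawk.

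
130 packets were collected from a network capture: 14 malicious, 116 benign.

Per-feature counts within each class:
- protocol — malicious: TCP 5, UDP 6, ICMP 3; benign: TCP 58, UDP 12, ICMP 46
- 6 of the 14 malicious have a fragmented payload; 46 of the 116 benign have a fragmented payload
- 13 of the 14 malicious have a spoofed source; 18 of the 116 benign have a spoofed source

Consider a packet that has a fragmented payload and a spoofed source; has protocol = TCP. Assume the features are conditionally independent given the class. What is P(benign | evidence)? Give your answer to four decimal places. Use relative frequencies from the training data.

0.6420

malicious: (14/130) × (5/14) × (6/14) × (13/14) ≈ 0.0153061
benign: (116/130) × (58/116) × (46/116) × (18/116) ≈ 0.0274536
P(benign | x) = 0.0274536 / 0.0427597 ≈ 0.6420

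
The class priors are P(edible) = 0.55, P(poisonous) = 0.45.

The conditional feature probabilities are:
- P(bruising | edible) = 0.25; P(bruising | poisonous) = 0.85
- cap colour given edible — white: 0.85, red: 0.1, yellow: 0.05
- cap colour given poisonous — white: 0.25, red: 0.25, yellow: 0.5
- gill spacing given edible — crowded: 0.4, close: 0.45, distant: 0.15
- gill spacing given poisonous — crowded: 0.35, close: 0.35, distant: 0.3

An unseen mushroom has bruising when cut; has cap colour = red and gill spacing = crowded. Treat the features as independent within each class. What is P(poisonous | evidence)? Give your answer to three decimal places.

edible: 0.55 × 0.25 × 0.1 × 0.4 = 0.0055
poisonous: 0.45 × 0.85 × 0.25 × 0.35 = 0.03346875
P(poisonous | x) = 0.03346875 / 0.03896875 ≈ 0.859

0.859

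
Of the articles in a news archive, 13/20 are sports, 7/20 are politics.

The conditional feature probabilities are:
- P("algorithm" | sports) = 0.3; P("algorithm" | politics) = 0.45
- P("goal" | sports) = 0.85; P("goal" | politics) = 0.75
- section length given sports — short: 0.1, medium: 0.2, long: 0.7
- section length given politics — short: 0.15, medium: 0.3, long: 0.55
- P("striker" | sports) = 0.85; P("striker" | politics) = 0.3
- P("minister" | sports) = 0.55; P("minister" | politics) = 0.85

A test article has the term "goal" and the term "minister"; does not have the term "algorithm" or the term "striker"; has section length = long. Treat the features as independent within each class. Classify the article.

sports: 0.65 × (1−0.3) × 0.85 × 0.7 × (1−0.85) × 0.55 = 0.0223348125
politics: 0.35 × (1−0.45) × 0.75 × 0.55 × (1−0.3) × 0.85 = 0.04724671875
Highest score → politics.

politics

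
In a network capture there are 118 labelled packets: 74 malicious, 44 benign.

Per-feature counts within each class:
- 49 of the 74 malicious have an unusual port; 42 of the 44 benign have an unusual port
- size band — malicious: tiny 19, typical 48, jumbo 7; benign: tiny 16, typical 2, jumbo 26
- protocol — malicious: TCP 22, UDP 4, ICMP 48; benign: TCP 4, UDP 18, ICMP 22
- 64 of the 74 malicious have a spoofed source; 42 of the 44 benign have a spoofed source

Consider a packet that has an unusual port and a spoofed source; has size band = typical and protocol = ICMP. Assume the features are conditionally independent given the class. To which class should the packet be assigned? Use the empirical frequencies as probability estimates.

malicious: (74/118) × (49/74) × (48/74) × (48/74) × (64/74) ≈ 0.151106
benign: (44/118) × (42/44) × (2/44) × (22/44) × (42/44) ≈ 0.00772167
Highest score → malicious.

malicious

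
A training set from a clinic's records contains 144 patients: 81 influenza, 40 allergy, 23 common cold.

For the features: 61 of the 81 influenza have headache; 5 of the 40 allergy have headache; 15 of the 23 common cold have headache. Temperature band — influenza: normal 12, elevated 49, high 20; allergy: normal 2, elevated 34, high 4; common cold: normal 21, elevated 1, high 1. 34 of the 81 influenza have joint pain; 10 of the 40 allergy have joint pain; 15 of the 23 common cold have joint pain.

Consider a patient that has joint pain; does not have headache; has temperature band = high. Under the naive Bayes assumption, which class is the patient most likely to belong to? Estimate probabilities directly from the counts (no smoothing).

influenza: (81/144) × (20/81) × (20/81) × (34/81) ≈ 0.0143948
allergy: (40/144) × (35/40) × (4/40) × (10/40) ≈ 0.00607639
common cold: (23/144) × (8/23) × (1/23) × (15/23) ≈ 0.0015753
Highest score → influenza.

influenza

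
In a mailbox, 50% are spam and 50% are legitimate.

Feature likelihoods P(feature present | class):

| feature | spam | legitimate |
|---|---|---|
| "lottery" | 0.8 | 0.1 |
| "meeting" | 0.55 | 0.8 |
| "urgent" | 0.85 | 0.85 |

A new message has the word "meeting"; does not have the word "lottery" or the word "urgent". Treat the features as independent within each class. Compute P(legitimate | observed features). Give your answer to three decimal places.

0.867

spam: 0.5 × (1−0.8) × 0.55 × (1−0.85) = 0.00825
legitimate: 0.5 × (1−0.1) × 0.8 × (1−0.85) = 0.054
P(legitimate | x) = 0.054 / 0.06225 ≈ 0.867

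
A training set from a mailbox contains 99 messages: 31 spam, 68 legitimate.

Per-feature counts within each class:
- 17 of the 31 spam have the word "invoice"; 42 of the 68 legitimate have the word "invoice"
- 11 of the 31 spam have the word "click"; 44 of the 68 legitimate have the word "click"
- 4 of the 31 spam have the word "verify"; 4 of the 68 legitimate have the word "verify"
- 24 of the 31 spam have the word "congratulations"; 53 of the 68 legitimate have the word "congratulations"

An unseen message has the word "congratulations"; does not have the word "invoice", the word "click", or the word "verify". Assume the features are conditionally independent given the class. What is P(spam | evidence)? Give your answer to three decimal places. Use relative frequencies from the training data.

spam: (31/99) × (14/31) × (20/31) × (27/31) × (24/31) ≈ 0.0615195
legitimate: (68/99) × (26/68) × (24/68) × (64/68) × (53/68) ≈ 0.0679952
P(spam | x) = 0.0615195 / 0.1295147 ≈ 0.475

0.475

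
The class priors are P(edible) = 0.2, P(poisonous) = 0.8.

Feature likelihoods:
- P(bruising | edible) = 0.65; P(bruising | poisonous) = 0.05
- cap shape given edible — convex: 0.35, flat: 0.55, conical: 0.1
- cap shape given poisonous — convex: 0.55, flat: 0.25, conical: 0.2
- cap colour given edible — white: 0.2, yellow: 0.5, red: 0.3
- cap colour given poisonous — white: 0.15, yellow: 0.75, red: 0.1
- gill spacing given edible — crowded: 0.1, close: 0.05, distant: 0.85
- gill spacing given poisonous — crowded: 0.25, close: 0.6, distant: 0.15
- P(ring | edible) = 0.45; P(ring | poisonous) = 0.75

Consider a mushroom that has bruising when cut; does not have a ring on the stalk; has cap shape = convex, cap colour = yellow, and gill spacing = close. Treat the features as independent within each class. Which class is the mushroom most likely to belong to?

poisonous

edible: 0.2 × 0.65 × 0.35 × 0.5 × 0.05 × (1−0.45) = 0.000625625
poisonous: 0.8 × 0.05 × 0.55 × 0.75 × 0.6 × (1−0.75) = 0.002475
Highest score → poisonous.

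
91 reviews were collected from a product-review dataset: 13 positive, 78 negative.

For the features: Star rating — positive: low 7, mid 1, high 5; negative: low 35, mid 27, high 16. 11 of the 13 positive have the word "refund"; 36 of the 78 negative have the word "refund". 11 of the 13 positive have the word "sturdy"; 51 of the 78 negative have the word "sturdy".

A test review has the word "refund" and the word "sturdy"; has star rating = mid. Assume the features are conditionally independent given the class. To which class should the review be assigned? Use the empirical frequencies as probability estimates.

positive: (13/91) × (1/13) × (11/13) × (11/13) ≈ 0.00786787
negative: (78/91) × (27/78) × (36/78) × (51/78) ≈ 0.0895377
Highest score → negative.

negative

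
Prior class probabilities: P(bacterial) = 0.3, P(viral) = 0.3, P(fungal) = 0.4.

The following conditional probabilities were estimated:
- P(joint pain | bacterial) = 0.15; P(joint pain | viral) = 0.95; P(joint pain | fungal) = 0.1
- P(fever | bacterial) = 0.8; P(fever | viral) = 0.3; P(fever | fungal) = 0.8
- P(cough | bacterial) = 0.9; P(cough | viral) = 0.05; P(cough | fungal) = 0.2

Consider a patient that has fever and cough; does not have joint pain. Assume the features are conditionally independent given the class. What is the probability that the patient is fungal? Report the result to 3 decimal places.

0.239

bacterial: 0.3 × (1−0.15) × 0.8 × 0.9 = 0.1836
viral: 0.3 × (1−0.95) × 0.3 × 0.05 = 0.000225
fungal: 0.4 × (1−0.1) × 0.8 × 0.2 = 0.0576
P(fungal | x) = 0.0576 / 0.241425 ≈ 0.239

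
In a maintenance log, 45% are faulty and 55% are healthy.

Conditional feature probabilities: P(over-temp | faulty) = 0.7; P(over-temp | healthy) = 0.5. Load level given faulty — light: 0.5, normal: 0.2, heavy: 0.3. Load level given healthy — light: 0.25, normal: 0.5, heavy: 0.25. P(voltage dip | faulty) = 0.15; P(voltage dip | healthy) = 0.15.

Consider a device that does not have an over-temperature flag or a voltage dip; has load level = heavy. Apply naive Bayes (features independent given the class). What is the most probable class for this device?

healthy

faulty: 0.45 × (1−0.7) × 0.3 × (1−0.15) = 0.034425
healthy: 0.55 × (1−0.5) × 0.25 × (1−0.15) = 0.0584375
Highest score → healthy.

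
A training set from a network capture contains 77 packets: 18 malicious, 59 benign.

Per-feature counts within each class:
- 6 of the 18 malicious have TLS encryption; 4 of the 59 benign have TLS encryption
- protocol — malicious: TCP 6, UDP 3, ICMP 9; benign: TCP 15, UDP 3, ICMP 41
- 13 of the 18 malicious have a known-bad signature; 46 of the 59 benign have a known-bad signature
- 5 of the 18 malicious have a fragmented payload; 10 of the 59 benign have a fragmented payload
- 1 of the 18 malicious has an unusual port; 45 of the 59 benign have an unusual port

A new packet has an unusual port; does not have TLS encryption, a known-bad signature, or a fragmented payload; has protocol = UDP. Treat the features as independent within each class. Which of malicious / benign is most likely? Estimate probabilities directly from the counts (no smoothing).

malicious: (18/77) × (12/18) × (3/18) × (5/18) × (13/18) × (1/18) ≈ 0.000289491
benign: (59/77) × (55/59) × (3/59) × (13/59) × (49/59) × (45/59) ≈ 0.00506917
Highest score → benign.

benign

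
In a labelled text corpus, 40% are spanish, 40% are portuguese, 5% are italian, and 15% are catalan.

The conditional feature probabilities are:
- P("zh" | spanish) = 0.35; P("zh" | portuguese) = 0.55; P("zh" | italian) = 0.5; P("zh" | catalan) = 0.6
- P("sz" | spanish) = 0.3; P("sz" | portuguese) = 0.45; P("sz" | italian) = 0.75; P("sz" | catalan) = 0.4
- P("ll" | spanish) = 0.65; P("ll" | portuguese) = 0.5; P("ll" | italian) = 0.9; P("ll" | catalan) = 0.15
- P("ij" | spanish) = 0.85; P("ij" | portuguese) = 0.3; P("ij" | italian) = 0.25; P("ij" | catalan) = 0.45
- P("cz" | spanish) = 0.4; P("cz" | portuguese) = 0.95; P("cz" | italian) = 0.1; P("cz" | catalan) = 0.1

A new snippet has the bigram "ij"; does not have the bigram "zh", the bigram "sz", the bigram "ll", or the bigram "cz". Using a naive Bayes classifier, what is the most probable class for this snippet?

spanish: 0.4 × (1−0.35) × (1−0.3) × (1−0.65) × 0.85 × (1−0.4) = 0.032487
portuguese: 0.4 × (1−0.55) × (1−0.45) × (1−0.5) × 0.3 × (1−0.95) = 0.0007425
italian: 0.05 × (1−0.5) × (1−0.75) × (1−0.9) × 0.25 × (1−0.1) = 0.000140625
catalan: 0.15 × (1−0.6) × (1−0.4) × (1−0.15) × 0.45 × (1−0.1) = 0.012393
Highest score → spanish.

spanish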